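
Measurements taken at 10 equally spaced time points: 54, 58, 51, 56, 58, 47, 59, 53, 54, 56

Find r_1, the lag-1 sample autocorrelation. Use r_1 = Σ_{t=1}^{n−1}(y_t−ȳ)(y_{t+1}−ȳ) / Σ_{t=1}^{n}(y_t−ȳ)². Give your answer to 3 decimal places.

-0.671

Mean ȳ = (54 + 58 + 51 + 56 + 58 + 47 + 59 + 53 + 54 + 56)/10 = 54.6000
Numerator Σ_{t=1}^{9}(y_t−ȳ)(y_{t+1}−ȳ) = -80.7600
Denominator Σ(y_t−ȳ)² = 120.4000
r_1 = -80.7600 / 120.4000 = -0.671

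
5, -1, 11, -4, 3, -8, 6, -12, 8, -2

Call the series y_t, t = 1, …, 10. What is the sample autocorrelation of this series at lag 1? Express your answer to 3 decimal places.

-0.687

Mean ȳ = (5 − 1 + 11 − 4 + 3 − 8 + 6 − 12 + 8 − 2)/10 = 0.6000
Numerator Σ_{t=1}^{9}(y_t−ȳ)(y_{t+1}−ȳ) = -330.1600
Denominator Σ(y_t−ȳ)² = 480.4000
r_1 = -330.1600 / 480.4000 = -0.687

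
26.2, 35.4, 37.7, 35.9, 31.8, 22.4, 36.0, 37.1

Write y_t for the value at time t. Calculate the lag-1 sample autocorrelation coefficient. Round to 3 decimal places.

Mean ȳ = (26.2 + 35.4 + 37.7 + 35.9 + 31.8 + 22.4 + 36.0 + 37.1)/8 = 32.8125
Deviations from mean: -6.6125, 2.5875, 4.8875, 3.0875, -1.0125, -10.4125, 3.1875, 4.2875
Σ(y_t−ȳ)(y_{t+1}−ȳ) = (-17.1098) + (12.6464) + (15.0902) + (-3.1261) + (10.5427) + (-33.1898) + (13.6664) = -1.4802
Denominator Σ(y_t−ȳ)² = 221.8288
r_1 = -1.4802 / 221.8288 = -0.007

-0.007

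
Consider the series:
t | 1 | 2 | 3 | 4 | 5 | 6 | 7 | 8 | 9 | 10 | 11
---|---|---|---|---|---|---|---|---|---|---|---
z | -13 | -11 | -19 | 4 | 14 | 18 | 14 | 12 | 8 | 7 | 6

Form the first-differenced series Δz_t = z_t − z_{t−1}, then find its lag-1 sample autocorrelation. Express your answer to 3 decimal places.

0.052

First differences Δz: 2, -8, 23, 10, 4, -4, -2, -4, -1, -1
Mean of differences = 1.9000
Numerator Σ(Δz_t−Δz̄)(Δz_{t+1}−Δz̄) = 37.1900
Denominator Σ(Δz_t−Δz̄)² = 714.9000
r_1(Δz) = 37.1900 / 714.9000 = 0.052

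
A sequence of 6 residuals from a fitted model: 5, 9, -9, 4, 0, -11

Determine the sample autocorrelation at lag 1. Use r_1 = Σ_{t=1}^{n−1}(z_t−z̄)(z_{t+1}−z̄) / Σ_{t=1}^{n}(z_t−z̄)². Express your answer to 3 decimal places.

-0.219

Mean z̄ = (5 + 9 − 9 + 4 + 0 − 11)/6 = -0.3333
Deviations from mean: 5.3333, 9.3333, -8.6667, 4.3333, 0.3333, -10.6667
Σ(z_t−z̄)(z_{t+1}−z̄) = (49.7778) + (-80.8889) + (-37.5556) + (1.4444) + (-3.5556) = -70.7778
Denominator Σ(z_t−z̄)² = 323.3333
r_1 = -70.7778 / 323.3333 = -0.219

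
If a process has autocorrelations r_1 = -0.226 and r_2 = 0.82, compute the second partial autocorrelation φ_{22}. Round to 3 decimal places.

0.810

φ_{22} = (r_2 − r_1²) / (1 − r_1²)
r_1² = (-0.226)² = 0.051076
Numerator = 0.82 − 0.0511 = 0.7689; denominator = 1 − 0.0511 = 0.9489
φ_{22} = 0.7689 / 0.9489 = 0.810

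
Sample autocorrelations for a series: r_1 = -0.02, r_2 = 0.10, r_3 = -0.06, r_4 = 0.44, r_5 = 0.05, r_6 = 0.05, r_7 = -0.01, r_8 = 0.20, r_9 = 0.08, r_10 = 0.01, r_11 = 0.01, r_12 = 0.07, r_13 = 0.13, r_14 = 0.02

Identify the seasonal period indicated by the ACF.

The largest autocorrelation is r_4 = 0.44, with a weaker echo at lag 8 (0.20); the remaining lags stay at or below 0.13.
The dominant spike at lag 4 indicates a seasonal period of 4.

4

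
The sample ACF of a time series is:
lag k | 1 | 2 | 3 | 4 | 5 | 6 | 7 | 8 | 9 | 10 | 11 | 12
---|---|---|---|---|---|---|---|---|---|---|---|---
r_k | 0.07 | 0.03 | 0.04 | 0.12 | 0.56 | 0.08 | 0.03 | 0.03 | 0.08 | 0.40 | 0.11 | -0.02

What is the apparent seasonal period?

5

The largest autocorrelation is r_5 = 0.56, with a weaker echo at lag 10 (0.40); the remaining lags stay at or below 0.12.
The dominant spike at lag 5 indicates a seasonal period of 5.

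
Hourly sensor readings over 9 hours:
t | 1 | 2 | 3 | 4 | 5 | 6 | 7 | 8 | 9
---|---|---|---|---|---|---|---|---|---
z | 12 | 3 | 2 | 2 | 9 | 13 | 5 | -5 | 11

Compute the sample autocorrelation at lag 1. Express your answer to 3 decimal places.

-0.124

Mean z̄ = (12 + 3 + 2 + 2 + 9 + 13 + 5 − 5 + 11)/9 = 5.7778
Numerator Σ_{t=1}^{8}(z_t−z̄)(z_{t+1}−z̄) = -34.9383
Denominator Σ(z_t−z̄)² = 281.5556
r_1 = -34.9383 / 281.5556 = -0.124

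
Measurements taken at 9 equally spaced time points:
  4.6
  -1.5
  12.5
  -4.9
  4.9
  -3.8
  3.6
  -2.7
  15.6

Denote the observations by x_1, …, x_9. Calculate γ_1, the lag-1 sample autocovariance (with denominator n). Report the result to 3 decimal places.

Mean x̄ = (4.6 − 1.5 + 12.5 − 4.9 + 4.9 − 3.8 + 3.6 − 2.7 + 15.6)/9 = 3.1444
Σ_{t=1}^{8}(x_t−x̄)(x_{t+1}−x̄) = -230.4075
γ_1 = -230.4075 / 9 = -25.601

-25.601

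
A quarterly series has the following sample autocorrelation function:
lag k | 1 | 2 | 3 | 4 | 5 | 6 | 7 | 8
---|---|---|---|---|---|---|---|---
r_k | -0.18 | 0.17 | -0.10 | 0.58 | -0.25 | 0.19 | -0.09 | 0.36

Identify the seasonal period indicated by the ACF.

4

The largest autocorrelation is r_4 = 0.58, with a weaker echo at lag 8 (0.36); the remaining lags stay at or below 0.19.
The dominant spike at lag 4 indicates a seasonal period of 4.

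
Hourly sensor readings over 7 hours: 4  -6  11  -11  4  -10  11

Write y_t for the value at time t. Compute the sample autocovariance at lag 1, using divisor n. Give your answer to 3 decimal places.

-57.149

Mean ȳ = (4 − 6 + 11 − 11 + 4 − 10 + 11)/7 = 0.4286
Σ_{t=1}^{6}(y_t−ȳ)(y_{t+1}−ȳ) = -400.0408
γ_1 = -400.0408 / 7 = -57.149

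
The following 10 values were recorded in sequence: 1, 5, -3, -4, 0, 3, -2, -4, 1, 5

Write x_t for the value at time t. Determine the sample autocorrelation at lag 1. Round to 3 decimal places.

0.055

Mean x̄ = (1 + 5 − 3 − 4 + 0 + 3 − 2 − 4 + 1 + 5)/10 = 0.2000
Numerator Σ_{t=1}^{9}(x_t−x̄)(x_{t+1}−x̄) = 5.7600
Denominator Σ(x_t−x̄)² = 105.6000
r_1 = 5.7600 / 105.6000 = 0.055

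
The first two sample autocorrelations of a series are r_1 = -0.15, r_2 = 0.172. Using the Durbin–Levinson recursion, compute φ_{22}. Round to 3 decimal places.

φ_{22} = (r_2 − r_1²) / (1 − r_1²)
r_1² = (-0.15)² = 0.0225
Numerator = 0.172 − 0.0225 = 0.1495; denominator = 1 − 0.0225 = 0.9775
φ_{22} = 0.1495 / 0.9775 = 0.153

0.153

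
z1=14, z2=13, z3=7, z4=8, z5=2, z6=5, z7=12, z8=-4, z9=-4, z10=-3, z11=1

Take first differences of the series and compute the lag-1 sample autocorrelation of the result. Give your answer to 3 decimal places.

-0.344

First differences Δz: -1, -6, 1, -6, 3, 7, -16, 0, 1, 4
Mean of differences = -1.3000
Numerator Σ(Δz_t−Δz̄)(Δz_{t+1}−Δz̄) = -133.4900
Denominator Σ(Δz_t−Δz̄)² = 388.1000
r_1(Δz) = -133.4900 / 388.1000 = -0.344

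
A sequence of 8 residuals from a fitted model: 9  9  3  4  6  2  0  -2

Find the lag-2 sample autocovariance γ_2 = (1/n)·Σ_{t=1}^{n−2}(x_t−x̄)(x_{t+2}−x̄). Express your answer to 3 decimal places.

-0.395

Mean x̄ = (9 + 9 + 3 + 4 + 6 + 2 + 0 − 2)/8 = 3.8750
Deviations: 5.1250, 5.1250, -0.8750, 0.1250, 2.1250, -1.8750, -3.8750, -5.8750
Σ_{t=1}^{6}(x_t−x̄)(x_{t+2}−x̄) = -3.1563
γ_2 = -3.1563 / 8 = -0.395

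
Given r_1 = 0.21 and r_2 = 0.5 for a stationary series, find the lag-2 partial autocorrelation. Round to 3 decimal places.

0.477

φ_{22} = (r_2 − r_1²) / (1 − r_1²)
r_1² = (0.21)² = 0.0441
Numerator = 0.5 − 0.0441 = 0.4559; denominator = 1 − 0.0441 = 0.9559
φ_{22} = 0.4559 / 0.9559 = 0.477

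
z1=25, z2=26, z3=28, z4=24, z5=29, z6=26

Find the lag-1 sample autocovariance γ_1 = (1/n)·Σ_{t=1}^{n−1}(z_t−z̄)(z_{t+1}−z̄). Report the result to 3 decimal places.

-1.852

Mean z̄ = (25 + 26 + 28 + 24 + 29 + 26)/6 = 26.3333
Deviations: -1.3333, -0.3333, 1.6667, -2.3333, 2.6667, -0.3333
Σ_{t=1}^{5}(z_t−z̄)(z_{t+1}−z̄) = -11.1111
γ_1 = -11.1111 / 6 = -1.852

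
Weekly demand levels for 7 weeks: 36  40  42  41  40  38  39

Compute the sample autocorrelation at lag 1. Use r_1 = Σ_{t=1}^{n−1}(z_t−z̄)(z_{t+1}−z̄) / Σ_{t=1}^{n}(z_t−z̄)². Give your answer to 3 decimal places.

Mean z̄ = (36 + 40 + 42 + 41 + 40 + 38 + 39)/7 = 39.4286
Σ(z_t−z̄)(z_{t+1}−z̄) = (-1.9592) + (1.4694) + (4.0408) + (0.8980) + (-0.8163) + (0.6122) = 4.2449
Denominator Σ(z_t−z̄)² = 23.7143
r_1 = 4.2449 / 23.7143 = 0.179

0.179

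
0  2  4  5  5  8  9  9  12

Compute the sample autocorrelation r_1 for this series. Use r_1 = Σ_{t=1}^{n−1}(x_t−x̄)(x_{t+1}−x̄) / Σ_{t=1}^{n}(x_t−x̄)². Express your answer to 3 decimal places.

0.569

Mean x̄ = (0 + 2 + 4 + 5 + 5 + 8 + 9 + 9 + 12)/9 = 6.0000
Numerator Σ_{t=1}^{8}(x_t−x̄)(x_{t+1}−x̄) = 66.0000
Denominator Σ(x_t−x̄)² = 116.0000
r_1 = 66.0000 / 116.0000 = 0.569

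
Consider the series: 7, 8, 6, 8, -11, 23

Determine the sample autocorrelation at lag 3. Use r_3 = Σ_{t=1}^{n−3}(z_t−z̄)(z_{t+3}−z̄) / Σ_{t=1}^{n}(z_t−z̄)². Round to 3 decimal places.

Mean z̄ = (7 + 8 + 6 + 8 − 11 + 23)/6 = 6.8333
Deviations from mean: 0.1667, 1.1667, -0.8333, 1.1667, -17.8333, 16.1667
Σ(z_t−z̄)(z_{t+3}−z̄) = (0.1944) + (-20.8056) + (-13.4722) = -34.0833
Denominator Σ(z_t−z̄)² = 582.8333
r_3 = -34.0833 / 582.8333 = -0.058

-0.058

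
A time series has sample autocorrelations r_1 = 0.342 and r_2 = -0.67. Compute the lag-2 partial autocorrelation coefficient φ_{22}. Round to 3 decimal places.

φ_{22} = (r_2 − r_1²) / (1 − r_1²)
r_1² = (0.342)² = 0.116964
Numerator = -0.67 − 0.1170 = -0.7870; denominator = 1 − 0.1170 = 0.8830
φ_{22} = -0.7870 / 0.8830 = -0.891

-0.891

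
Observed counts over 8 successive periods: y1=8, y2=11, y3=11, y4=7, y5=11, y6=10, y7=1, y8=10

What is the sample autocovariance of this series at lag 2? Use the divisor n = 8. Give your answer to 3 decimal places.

-2.270

Mean ȳ = (8 + 11 + 11 + 7 + 11 + 10 + 1 + 10)/8 = 8.6250
Σ_{t=1}^{6}(y_t−ȳ)(y_{t+2}−ȳ) = -18.1563
γ_2 = -18.1563 / 8 = -2.270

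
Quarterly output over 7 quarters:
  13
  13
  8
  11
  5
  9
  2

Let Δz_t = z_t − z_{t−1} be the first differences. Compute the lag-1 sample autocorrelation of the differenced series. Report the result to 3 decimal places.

First differences Δz: 0, -5, 3, -6, 4, -7
Mean of differences = -1.8333
Numerator Σ(Δz_t−Δz̄)(Δz_{t+1}−Δz̄) = -95.6944
Denominator Σ(Δz_t−Δz̄)² = 114.8333
r_1(Δz) = -95.6944 / 114.8333 = -0.833

-0.833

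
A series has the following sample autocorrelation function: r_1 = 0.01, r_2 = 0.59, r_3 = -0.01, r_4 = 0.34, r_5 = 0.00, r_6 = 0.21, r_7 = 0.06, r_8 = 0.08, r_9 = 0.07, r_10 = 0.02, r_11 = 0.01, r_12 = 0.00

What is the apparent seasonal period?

2

The largest autocorrelation is r_2 = 0.59, with weaker echoes at lags 4 (0.34) and 6 (0.21); the remaining lags stay at or below 0.08.
The dominant spike at lag 2 indicates a seasonal period of 2.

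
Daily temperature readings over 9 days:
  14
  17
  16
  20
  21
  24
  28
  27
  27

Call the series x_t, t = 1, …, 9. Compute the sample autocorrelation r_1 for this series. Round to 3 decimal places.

Mean x̄ = (14 + 17 + 16 + 20 + 21 + 24 + 28 + 27 + 27)/9 = 21.5556
Numerator Σ_{t=1}^{8}(x_t−x̄)(x_{t+1}−x̄) = 148.3580
Denominator Σ(x_t−x̄)² = 218.2222
r_1 = 148.3580 / 218.2222 = 0.680

0.680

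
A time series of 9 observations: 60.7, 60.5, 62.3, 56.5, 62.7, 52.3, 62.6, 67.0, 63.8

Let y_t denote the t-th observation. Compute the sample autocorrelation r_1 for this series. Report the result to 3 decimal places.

Mean ȳ = (60.7 + 60.5 + 62.3 + 56.5 + 62.7 + 52.3 + 62.6 + 67.0 + 63.8)/9 = 60.9333
Numerator Σ_{t=1}^{8}(y_t−ȳ)(y_{t+1}−ȳ) = -16.5211
Denominator Σ(y_t−ȳ)² = 147.2200
r_1 = -16.5211 / 147.2200 = -0.112

-0.112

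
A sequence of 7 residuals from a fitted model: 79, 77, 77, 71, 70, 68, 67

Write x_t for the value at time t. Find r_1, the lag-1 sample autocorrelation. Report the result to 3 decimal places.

0.582

Mean x̄ = (79 + 77 + 77 + 71 + 70 + 68 + 67)/7 = 72.7143
Σ(x_t−x̄)(x_{t+1}−x̄) = (26.9388) + (18.3673) + (-7.3469) + (4.6531) + (12.7959) + (26.9388) = 82.3469
Denominator Σ(x_t−x̄)² = 141.4286
r_1 = 82.3469 / 141.4286 = 0.582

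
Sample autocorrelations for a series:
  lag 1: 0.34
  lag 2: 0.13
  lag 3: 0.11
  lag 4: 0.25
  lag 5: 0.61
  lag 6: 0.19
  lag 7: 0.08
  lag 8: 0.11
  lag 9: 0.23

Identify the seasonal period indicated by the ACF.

5

The largest autocorrelation is r_5 = 0.61; the remaining lags stay at or below 0.34. The elevated value at lag 1 (0.34), dropping to 0.13 at lag 2, reflects decaying short-term dependence rather than seasonality.
The dominant spike at lag 5 indicates a seasonal period of 5.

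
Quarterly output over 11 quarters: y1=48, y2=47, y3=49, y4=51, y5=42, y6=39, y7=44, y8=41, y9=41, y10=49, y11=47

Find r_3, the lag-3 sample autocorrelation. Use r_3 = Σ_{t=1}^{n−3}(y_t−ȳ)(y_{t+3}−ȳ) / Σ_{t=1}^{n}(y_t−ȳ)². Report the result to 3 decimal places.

Mean ȳ = (48 + 47 + 49 + 51 + 42 + 39 + 44 + 41 + 41 + 49 + 47)/11 = 45.2727
Numerator Σ_{t=1}^{8}(y_t−ȳ)(y_{t+3}−ȳ) = 7.9587
Denominator Σ(y_t−ȳ)² = 162.1818
r_3 = 7.9587 / 162.1818 = 0.049

0.049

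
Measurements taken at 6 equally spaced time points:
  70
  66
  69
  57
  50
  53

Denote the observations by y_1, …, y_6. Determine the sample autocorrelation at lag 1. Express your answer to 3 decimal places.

0.498

Mean ȳ = (70 + 66 + 69 + 57 + 50 + 53)/6 = 60.8333
Deviations from mean: 9.1667, 5.1667, 8.1667, -3.8333, -10.8333, -7.8333
Σ(y_t−ȳ)(y_{t+1}−ȳ) = (47.3611) + (42.1944) + (-31.3056) + (41.5278) + (84.8611) = 184.6389
Denominator Σ(y_t−ȳ)² = 370.8333
r_1 = 184.6389 / 370.8333 = 0.498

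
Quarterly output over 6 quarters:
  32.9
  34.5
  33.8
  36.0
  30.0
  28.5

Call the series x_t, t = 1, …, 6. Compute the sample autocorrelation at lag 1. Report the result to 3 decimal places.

0.216

Mean x̄ = (32.9 + 34.5 + 33.8 + 36.0 + 30.0 + 28.5)/6 = 32.6167
Deviations from mean: 0.2833, 1.8833, 1.1833, 3.3833, -2.6167, -4.1167
Σ(x_t−x̄)(x_{t+1}−x̄) = (0.5336) + (2.2286) + (4.0036) + (-8.8531) + (10.7719) = 8.6847
Denominator Σ(x_t−x̄)² = 40.2683
r_1 = 8.6847 / 40.2683 = 0.216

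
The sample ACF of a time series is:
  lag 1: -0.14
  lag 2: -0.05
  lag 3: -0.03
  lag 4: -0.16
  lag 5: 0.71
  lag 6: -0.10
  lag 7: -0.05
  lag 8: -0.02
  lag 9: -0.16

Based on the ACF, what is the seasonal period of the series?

The largest autocorrelation is r_5 = 0.71; the remaining lags stay at or below -0.02.
The dominant spike at lag 5 indicates a seasonal period of 5.

5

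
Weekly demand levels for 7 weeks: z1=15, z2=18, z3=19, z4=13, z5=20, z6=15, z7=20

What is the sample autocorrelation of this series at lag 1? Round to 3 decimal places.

-0.683

Mean z̄ = (15 + 18 + 19 + 13 + 20 + 15 + 20)/7 = 17.1429
Deviations from mean: -2.1429, 0.8571, 1.8571, -4.1429, 2.8571, -2.1429, 2.8571
Σ(z_t−z̄)(z_{t+1}−z̄) = (-1.8367) + (1.5918) + (-7.6939) + (-11.8367) + (-6.1224) + (-6.1224) = -32.0204
Denominator Σ(z_t−z̄)² = 46.8571
r_1 = -32.0204 / 46.8571 = -0.683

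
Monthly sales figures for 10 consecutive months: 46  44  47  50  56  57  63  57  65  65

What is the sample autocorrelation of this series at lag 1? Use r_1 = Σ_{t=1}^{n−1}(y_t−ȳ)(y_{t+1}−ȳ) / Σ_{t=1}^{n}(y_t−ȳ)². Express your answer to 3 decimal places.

Mean ȳ = (46 + 44 + 47 + 50 + 56 + 57 + 63 + 57 + 65 + 65)/10 = 55.0000
Numerator Σ_{t=1}^{9}(y_t−ȳ)(y_{t+1}−ȳ) = 376.0000
Denominator Σ(y_t−ȳ)² = 564.0000
r_1 = 376.0000 / 564.0000 = 0.667

0.667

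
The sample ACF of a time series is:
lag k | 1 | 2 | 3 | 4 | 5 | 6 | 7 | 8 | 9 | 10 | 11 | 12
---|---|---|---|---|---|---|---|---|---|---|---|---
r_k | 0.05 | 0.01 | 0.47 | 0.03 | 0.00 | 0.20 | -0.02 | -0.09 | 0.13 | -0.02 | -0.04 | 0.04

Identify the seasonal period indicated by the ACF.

The largest autocorrelation is r_3 = 0.47, with a weaker echo at lag 6 (0.20); the remaining lags stay at or below 0.13.
The dominant spike at lag 3 indicates a seasonal period of 3.

3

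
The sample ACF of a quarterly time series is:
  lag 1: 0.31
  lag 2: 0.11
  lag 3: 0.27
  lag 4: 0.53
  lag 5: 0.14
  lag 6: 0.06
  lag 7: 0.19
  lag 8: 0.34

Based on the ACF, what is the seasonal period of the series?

The largest autocorrelation is r_4 = 0.53, with a weaker echo at lag 8 (0.34); the remaining lags stay at or below 0.31. The elevated value at lag 1 (0.31), dropping to 0.11 at lag 2, reflects decaying short-term dependence rather than seasonality.
The dominant spike at lag 4 indicates a seasonal period of 4.

4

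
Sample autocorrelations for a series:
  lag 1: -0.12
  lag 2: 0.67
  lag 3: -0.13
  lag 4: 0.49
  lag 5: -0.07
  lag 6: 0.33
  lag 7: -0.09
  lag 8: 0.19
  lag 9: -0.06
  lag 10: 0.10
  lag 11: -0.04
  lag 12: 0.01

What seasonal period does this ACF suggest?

The largest autocorrelation is r_2 = 0.67, with weaker echoes at lags 4 (0.49), 6 (0.33) and 8 (0.19); the remaining lags stay at or below 0.10.
The dominant spike at lag 2 indicates a seasonal period of 2.

2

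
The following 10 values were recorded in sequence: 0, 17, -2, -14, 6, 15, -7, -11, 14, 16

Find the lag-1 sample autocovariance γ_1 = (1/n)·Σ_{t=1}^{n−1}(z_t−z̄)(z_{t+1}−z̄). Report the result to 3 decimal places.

-3.076

Mean z̄ = (0 + 17 − 2 − 14 + 6 + 15 − 7 − 11 + 14 + 16)/10 = 3.4000
Σ_{t=1}^{9}(z_t−z̄)(z_{t+1}−z̄) = -30.7600
γ_1 = -30.7600 / 10 = -3.076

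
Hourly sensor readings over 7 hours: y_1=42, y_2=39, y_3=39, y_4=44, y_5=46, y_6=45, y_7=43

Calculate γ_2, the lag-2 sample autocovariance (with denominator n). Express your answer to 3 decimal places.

Mean ȳ = (42 + 39 + 39 + 44 + 46 + 45 + 43)/7 = 42.5714
Deviations: -0.5714, -3.5714, -3.5714, 1.4286, 3.4286, 2.4286, 0.4286
Σ_{t=1}^{5}(y_t−ȳ)(y_{t+2}−ȳ) = -10.3673
γ_2 = -10.3673 / 7 = -1.481

-1.481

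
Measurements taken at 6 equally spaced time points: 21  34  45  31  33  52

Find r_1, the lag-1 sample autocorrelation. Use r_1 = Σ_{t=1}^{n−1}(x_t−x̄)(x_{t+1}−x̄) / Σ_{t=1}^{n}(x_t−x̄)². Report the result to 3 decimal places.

Mean x̄ = (21 + 34 + 45 + 31 + 33 + 52)/6 = 36.0000
Σ(x_t−x̄)(x_{t+1}−x̄) = (30.0000) + (-18.0000) + (-45.0000) + (15.0000) + (-48.0000) = -66.0000
Denominator Σ(x_t−x̄)² = 600.0000
r_1 = -66.0000 / 600.0000 = -0.110

-0.110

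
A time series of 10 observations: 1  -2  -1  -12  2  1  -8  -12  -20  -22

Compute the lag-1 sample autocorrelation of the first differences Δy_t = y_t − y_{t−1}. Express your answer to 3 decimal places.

-0.326

First differences Δy: -3, 1, -11, 14, -1, -9, -4, -8, -2
Mean of differences = -2.5556
Numerator Σ(Δy_t−Δȳ)(Δy_{t+1}−Δȳ) = -141.5309
Denominator Σ(Δy_t−Δȳ)² = 434.2222
r_1(Δy) = -141.5309 / 434.2222 = -0.326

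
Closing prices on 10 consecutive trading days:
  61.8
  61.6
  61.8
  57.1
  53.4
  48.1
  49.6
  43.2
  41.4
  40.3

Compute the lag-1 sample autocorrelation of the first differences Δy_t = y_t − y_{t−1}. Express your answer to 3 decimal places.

First differences Δy: -0.2, 0.2, -4.7, -3.7, -5.3, 1.5, -6.4, -1.8, -1.1
Mean of differences = -2.3889
Numerator Σ(Δy_t−Δȳ)(Δy_{t+1}−Δȳ) = -21.9923
Denominator Σ(Δy_t−Δȳ)² = 60.2489
r_1(Δy) = -21.9923 / 60.2489 = -0.365

-0.365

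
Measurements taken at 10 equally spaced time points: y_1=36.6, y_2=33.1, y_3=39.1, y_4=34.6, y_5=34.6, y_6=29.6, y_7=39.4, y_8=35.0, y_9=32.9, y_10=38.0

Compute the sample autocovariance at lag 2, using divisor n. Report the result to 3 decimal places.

Mean ȳ = (36.6 + 33.1 + 39.1 + 34.6 + 34.6 + 29.6 + 39.4 + 35.0 + 32.9 + 38.0)/10 = 35.2900
Σ_{t=1}^{8}(y_t−ȳ)(y_{t+2}−ȳ) = -3.9952
γ_2 = -3.9952 / 10 = -0.400

-0.400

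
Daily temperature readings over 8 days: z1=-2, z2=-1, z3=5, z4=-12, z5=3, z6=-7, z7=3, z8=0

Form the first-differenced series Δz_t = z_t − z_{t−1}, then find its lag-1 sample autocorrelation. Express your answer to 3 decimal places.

-0.833

First differences Δz: 1, 6, -17, 15, -10, 10, -3
Mean of differences = 0.2857
Numerator Σ(Δz_t−Δz̄)(Δz_{t+1}−Δz̄) = -632.2245
Denominator Σ(Δz_t−Δz̄)² = 759.4286
r_1(Δz) = -632.2245 / 759.4286 = -0.833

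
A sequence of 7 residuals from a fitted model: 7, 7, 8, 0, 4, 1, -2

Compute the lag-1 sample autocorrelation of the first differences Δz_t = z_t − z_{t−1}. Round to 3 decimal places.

First differences Δz: 0, 1, -8, 4, -3, -3
Mean of differences = -1.5000
Numerator Σ(Δz_t−Δz̄)(Δz_{t+1}−Δz̄) = -54.2500
Denominator Σ(Δz_t−Δz̄)² = 85.5000
r_1(Δz) = -54.2500 / 85.5000 = -0.635

-0.635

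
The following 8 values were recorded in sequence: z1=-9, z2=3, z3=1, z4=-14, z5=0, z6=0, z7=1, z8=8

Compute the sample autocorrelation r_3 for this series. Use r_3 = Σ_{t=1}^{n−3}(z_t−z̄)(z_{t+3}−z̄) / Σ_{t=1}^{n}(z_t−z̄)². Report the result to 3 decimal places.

Mean z̄ = (-9 + 3 + 1 − 14 + 0 + 0 + 1 + 8)/8 = -1.2500
Deviations from mean: -7.7500, 4.2500, 2.2500, -12.7500, 1.2500, 1.2500, 2.2500, 9.2500
Numerator Σ_{t=1}^{5}(z_t−z̄)(z_{t+3}−z̄) = 89.8125
Denominator Σ(z_t−z̄)² = 339.5000
r_3 = 89.8125 / 339.5000 = 0.265

0.265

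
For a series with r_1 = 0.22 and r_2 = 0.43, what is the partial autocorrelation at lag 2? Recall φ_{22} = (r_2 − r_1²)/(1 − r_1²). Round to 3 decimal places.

φ_{22} = (r_2 − r_1²) / (1 − r_1²)
r_1² = (0.22)² = 0.0484
Numerator = 0.43 − 0.0484 = 0.3816; denominator = 1 − 0.0484 = 0.9516
φ_{22} = 0.3816 / 0.9516 = 0.401

0.401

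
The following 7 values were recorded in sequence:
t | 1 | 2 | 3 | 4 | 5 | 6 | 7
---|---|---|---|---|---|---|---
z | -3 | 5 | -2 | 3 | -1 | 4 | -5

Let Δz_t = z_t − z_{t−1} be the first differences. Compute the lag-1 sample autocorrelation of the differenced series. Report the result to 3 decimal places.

-0.680

First differences Δz: 8, -7, 5, -4, 5, -9
Mean of differences = -0.3333
Numerator Σ(Δz_t−Δz̄)(Δz_{t+1}−Δz̄) = -176.4444
Denominator Σ(Δz_t−Δz̄)² = 259.3333
r_1(Δz) = -176.4444 / 259.3333 = -0.680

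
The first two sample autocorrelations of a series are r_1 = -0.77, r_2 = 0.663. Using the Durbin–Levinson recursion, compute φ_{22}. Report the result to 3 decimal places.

φ_{22} = (r_2 − r_1²) / (1 − r_1²)
r_1² = (-0.77)² = 0.5929
Numerator = 0.663 − 0.5929 = 0.0701; denominator = 1 − 0.5929 = 0.4071
φ_{22} = 0.0701 / 0.4071 = 0.172

0.172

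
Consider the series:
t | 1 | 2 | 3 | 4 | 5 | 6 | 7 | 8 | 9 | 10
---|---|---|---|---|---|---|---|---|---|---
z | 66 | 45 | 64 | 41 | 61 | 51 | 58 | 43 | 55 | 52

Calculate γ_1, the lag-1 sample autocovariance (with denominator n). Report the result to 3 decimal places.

-51.476

Mean z̄ = (66 + 45 + 64 + 41 + 61 + 51 + 58 + 43 + 55 + 52)/10 = 53.6000
Σ_{t=1}^{9}(z_t−z̄)(z_{t+1}−z̄) = -514.7600
γ_1 = -514.7600 / 10 = -51.476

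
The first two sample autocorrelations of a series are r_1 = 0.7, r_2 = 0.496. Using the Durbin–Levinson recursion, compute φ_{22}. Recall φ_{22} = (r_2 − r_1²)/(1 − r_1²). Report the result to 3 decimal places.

0.012

φ_{22} = (r_2 − r_1²) / (1 − r_1²)
r_1² = (0.7)² = 0.49
Numerator = 0.496 − 0.4900 = 0.0060; denominator = 1 − 0.4900 = 0.5100
φ_{22} = 0.0060 / 0.5100 = 0.012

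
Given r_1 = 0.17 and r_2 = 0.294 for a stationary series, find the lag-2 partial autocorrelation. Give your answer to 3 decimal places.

φ_{22} = (r_2 − r_1²) / (1 − r_1²)
r_1² = (0.17)² = 0.0289
Numerator = 0.294 − 0.0289 = 0.2651; denominator = 1 − 0.0289 = 0.9711
φ_{22} = 0.2651 / 0.9711 = 0.273

0.273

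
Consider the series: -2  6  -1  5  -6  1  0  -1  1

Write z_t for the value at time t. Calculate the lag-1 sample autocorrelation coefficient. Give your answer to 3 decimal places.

Mean z̄ = (-2 + 6 − 1 + 5 − 6 + 1 + 0 − 1 + 1)/9 = 0.3333
Numerator Σ_{t=1}^{8}(z_t−z̄)(z_{t+1}−z̄) = -61.4444
Denominator Σ(z_t−z̄)² = 104.0000
r_1 = -61.4444 / 104.0000 = -0.591

-0.591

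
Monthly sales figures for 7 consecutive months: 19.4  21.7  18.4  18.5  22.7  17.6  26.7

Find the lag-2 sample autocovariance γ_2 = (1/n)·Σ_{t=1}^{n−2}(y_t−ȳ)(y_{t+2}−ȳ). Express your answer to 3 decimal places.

2.149

Mean ȳ = (19.4 + 21.7 + 18.4 + 18.5 + 22.7 + 17.6 + 26.7)/7 = 20.7143
Deviations: -1.3143, 0.9857, -2.3143, -2.2143, 1.9857, -3.1143, 5.9857
Σ_{t=1}^{5}(y_t−ȳ)(y_{t+2}−ȳ) = 15.0453
γ_2 = 15.0453 / 7 = 2.149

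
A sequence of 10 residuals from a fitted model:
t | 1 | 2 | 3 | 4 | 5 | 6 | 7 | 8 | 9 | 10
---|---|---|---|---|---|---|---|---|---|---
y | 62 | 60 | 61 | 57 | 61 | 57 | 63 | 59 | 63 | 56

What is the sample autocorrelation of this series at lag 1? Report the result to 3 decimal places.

-0.610

Mean ȳ = (62 + 60 + 61 + 57 + 61 + 57 + 63 + 59 + 63 + 56)/10 = 59.9000
Numerator Σ_{t=1}^{9}(y_t−ȳ)(y_{t+1}−ȳ) = -35.9100
Denominator Σ(y_t−ȳ)² = 58.9000
r_1 = -35.9100 / 58.9000 = -0.610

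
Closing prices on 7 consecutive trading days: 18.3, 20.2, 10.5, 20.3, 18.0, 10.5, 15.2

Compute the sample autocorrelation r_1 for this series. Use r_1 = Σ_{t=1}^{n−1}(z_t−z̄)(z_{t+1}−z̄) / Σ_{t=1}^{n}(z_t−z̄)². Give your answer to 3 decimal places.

-0.329

Mean z̄ = (18.3 + 20.2 + 10.5 + 20.3 + 18.0 + 10.5 + 15.2)/7 = 16.1429
Deviations from mean: 2.1571, 4.0571, -5.6429, 4.1571, 1.8571, -5.6429, -0.9429
Σ(z_t−z̄)(z_{t+1}−z̄) = (8.7518) + (-22.8939) + (-23.4582) + (7.7204) + (-10.4796) + (5.3204) = -35.0390
Denominator Σ(z_t−z̄)² = 106.4171
r_1 = -35.0390 / 106.4171 = -0.329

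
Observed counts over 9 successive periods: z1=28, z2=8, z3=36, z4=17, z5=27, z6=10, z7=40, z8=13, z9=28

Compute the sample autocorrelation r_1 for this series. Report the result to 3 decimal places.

-0.821

Mean z̄ = (28 + 8 + 36 + 17 + 27 + 10 + 40 + 13 + 28)/9 = 23.0000
Numerator Σ_{t=1}^{8}(z_t−z̄)(z_{t+1}−z̄) = -865.0000
Denominator Σ(z_t−z̄)² = 1054.0000
r_1 = -865.0000 / 1054.0000 = -0.821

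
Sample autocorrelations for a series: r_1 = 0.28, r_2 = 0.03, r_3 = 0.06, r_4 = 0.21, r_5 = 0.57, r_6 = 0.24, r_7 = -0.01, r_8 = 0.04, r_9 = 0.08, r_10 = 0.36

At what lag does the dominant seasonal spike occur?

The largest autocorrelation is r_5 = 0.57, with a weaker echo at lag 10 (0.36); the remaining lags stay at or below 0.28. The elevated value at lag 1 (0.28), dropping to 0.03 at lag 2, reflects decaying short-term dependence rather than seasonality.
The dominant spike at lag 5 indicates a seasonal period of 5.

5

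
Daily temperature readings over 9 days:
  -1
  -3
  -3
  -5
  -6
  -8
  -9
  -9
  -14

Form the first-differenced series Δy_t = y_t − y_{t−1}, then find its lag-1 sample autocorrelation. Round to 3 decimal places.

-0.358

First differences Δy: -2, 0, -2, -1, -2, -1, 0, -5
Mean of differences = -1.6250
Numerator Σ(Δy_t−Δȳ)(Δy_{t+1}−Δȳ) = -6.3906
Denominator Σ(Δy_t−Δȳ)² = 17.8750
r_1(Δy) = -6.3906 / 17.8750 = -0.358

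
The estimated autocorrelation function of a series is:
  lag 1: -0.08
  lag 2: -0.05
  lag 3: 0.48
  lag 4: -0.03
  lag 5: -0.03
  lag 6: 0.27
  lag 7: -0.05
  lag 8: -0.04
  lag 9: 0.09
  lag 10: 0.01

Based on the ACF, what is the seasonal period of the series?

The largest autocorrelation is r_3 = 0.48, with a weaker echo at lag 6 (0.27); the remaining lags stay at or below 0.09.
The dominant spike at lag 3 indicates a seasonal period of 3.

3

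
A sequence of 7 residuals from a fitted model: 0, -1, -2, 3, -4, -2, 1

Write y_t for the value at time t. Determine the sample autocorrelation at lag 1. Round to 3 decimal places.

Mean ȳ = (0 − 1 − 2 + 3 − 4 − 2 + 1)/7 = -0.7143
Deviations from mean: 0.7143, -0.2857, -1.2857, 3.7143, -3.2857, -1.2857, 1.7143
Numerator Σ_{t=1}^{6}(y_t−ȳ)(y_{t+1}−ȳ) = -14.7959
Denominator Σ(y_t−ȳ)² = 31.4286
r_1 = -14.7959 / 31.4286 = -0.471

-0.471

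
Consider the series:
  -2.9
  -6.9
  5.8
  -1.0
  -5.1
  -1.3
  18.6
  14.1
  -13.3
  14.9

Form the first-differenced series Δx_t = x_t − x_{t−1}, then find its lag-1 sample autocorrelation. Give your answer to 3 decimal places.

-0.357

First differences Δx: -4.0, 12.7, -6.8, -4.1, 3.8, 19.9, -4.5, -27.4, 28.2
Mean of differences = 1.9778
Numerator Σ(Δx_t−Δx̄)(Δx_{t+1}−Δx̄) = -779.4238
Denominator Σ(Δx_t−Δx̄)² = 2181.8356
r_1(Δx) = -779.4238 / 2181.8356 = -0.357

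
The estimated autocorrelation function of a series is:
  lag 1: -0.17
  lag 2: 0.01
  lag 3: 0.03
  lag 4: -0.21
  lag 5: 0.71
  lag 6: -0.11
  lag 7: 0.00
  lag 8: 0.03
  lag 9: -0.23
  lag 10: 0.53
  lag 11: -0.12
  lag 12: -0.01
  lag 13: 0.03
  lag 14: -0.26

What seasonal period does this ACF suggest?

5

The largest autocorrelation is r_5 = 0.71, with a weaker echo at lag 10 (0.53); the remaining lags stay at or below 0.03.
The dominant spike at lag 5 indicates a seasonal period of 5.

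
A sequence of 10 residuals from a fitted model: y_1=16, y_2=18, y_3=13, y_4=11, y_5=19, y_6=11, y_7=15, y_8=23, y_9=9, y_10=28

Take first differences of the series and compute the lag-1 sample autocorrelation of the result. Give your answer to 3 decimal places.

-0.573

First differences Δy: 2, -5, -2, 8, -8, 4, 8, -14, 19
Mean of differences = 1.3333
Numerator Σ(Δy_t−Δȳ)(Δy_{t+1}−Δȳ) = -447.7778
Denominator Σ(Δy_t−Δȳ)² = 782.0000
r_1(Δy) = -447.7778 / 782.0000 = -0.573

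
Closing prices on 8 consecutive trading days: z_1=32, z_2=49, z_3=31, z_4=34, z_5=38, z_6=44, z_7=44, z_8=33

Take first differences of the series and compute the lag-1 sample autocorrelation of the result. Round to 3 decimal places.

First differences Δz: 17, -18, 3, 4, 6, 0, -11
Mean of differences = 0.1429
Numerator Σ(Δz_t−Δz̄)(Δz_{t+1}−Δz̄) = -323.3061
Denominator Σ(Δz_t−Δz̄)² = 794.8571
r_1(Δz) = -323.3061 / 794.8571 = -0.407

-0.407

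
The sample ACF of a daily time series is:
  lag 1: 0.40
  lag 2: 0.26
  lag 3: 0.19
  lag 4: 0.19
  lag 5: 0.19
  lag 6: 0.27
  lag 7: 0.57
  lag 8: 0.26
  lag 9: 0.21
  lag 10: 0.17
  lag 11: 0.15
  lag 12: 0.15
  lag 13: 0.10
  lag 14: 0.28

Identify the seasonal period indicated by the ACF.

The largest autocorrelation is r_7 = 0.57; the remaining lags stay at or below 0.40. The elevated value at lag 1 (0.40), dropping to 0.26 at lag 2, reflects decaying short-term dependence rather than seasonality.
The dominant spike at lag 7 indicates a seasonal period of 7.

7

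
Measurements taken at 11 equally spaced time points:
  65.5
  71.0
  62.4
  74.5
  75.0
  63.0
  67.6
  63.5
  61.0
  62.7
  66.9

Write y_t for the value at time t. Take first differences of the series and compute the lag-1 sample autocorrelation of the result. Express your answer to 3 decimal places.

-0.459

First differences Δy: 5.5, -8.6, 12.1, 0.5, -12.0, 4.6, -4.1, -2.5, 1.7, 4.2
Mean of differences = 0.1400
Numerator Σ(Δy_t−Δȳ)(Δy_{t+1}−Δȳ) = -211.0876
Denominator Σ(Δy_t−Δȳ)² = 459.4240
r_1(Δy) = -211.0876 / 459.4240 = -0.459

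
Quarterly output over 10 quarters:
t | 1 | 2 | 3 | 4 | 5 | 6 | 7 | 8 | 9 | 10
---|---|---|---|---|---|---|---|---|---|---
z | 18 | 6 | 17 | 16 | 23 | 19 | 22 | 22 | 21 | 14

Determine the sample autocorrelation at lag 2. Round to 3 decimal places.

Mean z̄ = (18 + 6 + 17 + 16 + 23 + 19 + 22 + 22 + 21 + 14)/10 = 17.8000
Numerator Σ_{t=1}^{8}(z_t−z̄)(z_{t+2}−z̄) = 39.1200
Denominator Σ(z_t−z̄)² = 231.6000
r_2 = 39.1200 / 231.6000 = 0.169

0.169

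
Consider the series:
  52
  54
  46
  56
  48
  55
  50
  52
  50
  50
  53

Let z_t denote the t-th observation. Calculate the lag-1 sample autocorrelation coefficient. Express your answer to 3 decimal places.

Mean z̄ = (52 + 54 + 46 + 56 + 48 + 55 + 50 + 52 + 50 + 50 + 53)/11 = 51.4545
Numerator Σ_{t=1}^{10}(z_t−z̄)(z_{t+1}−z̄) = -72.1157
Denominator Σ(z_t−z̄)² = 90.7273
r_1 = -72.1157 / 90.7273 = -0.795

-0.795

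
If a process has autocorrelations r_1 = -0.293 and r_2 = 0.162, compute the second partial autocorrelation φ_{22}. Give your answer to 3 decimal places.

0.083

φ_{22} = (r_2 − r_1²) / (1 − r_1²)
r_1² = (-0.293)² = 0.085849
Numerator = 0.162 − 0.0858 = 0.0762; denominator = 1 − 0.0858 = 0.9142
φ_{22} = 0.0762 / 0.9142 = 0.083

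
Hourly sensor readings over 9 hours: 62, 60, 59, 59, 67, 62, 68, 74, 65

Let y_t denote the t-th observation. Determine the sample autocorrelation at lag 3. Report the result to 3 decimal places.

0.080

Mean ȳ = (62 + 60 + 59 + 59 + 67 + 62 + 68 + 74 + 65)/9 = 64.0000
Numerator Σ_{t=1}^{6}(y_t−ȳ)(y_{t+3}−ȳ) = 16.0000
Denominator Σ(y_t−ȳ)² = 200.0000
r_3 = 16.0000 / 200.0000 = 0.080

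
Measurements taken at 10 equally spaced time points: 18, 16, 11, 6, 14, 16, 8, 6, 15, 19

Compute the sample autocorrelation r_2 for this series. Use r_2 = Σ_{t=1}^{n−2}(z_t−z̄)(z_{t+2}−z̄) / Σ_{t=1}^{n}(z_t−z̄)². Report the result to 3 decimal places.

Mean z̄ = (18 + 16 + 11 + 6 + 14 + 16 + 8 + 6 + 15 + 19)/10 = 12.9000
Numerator Σ_{t=1}^{8}(z_t−z̄)(z_{t+2}−z̄) = -133.7200
Denominator Σ(z_t−z̄)² = 210.9000
r_2 = -133.7200 / 210.9000 = -0.634

-0.634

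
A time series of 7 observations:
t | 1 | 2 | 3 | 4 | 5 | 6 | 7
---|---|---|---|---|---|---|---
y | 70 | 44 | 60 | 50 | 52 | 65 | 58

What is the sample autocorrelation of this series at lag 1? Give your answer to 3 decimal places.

-0.465

Mean ȳ = (70 + 44 + 60 + 50 + 52 + 65 + 58)/7 = 57.0000
Deviations from mean: 13.0000, -13.0000, 3.0000, -7.0000, -5.0000, 8.0000, 1.0000
Σ(y_t−ȳ)(y_{t+1}−ȳ) = (-169.0000) + (-39.0000) + (-21.0000) + (35.0000) + (-40.0000) + (8.0000) = -226.0000
Denominator Σ(y_t−ȳ)² = 486.0000
r_1 = -226.0000 / 486.0000 = -0.465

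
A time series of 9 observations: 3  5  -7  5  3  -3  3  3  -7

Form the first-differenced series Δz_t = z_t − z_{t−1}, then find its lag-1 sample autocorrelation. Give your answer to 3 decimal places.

-0.483

First differences Δz: 2, -12, 12, -2, -6, 6, 0, -10
Mean of differences = -1.2500
Numerator Σ(Δz_t−Δz̄)(Δz_{t+1}−Δz̄) = -220.0625
Denominator Σ(Δz_t−Δz̄)² = 455.5000
r_1(Δz) = -220.0625 / 455.5000 = -0.483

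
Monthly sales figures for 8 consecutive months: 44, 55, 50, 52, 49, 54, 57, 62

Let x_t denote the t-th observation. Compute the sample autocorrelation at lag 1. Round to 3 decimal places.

0.090

Mean x̄ = (44 + 55 + 50 + 52 + 49 + 54 + 57 + 62)/8 = 52.8750
Σ(x_t−x̄)(x_{t+1}−x̄) = (-18.8594) + (-6.1094) + (2.5156) + (3.3906) + (-4.3594) + (4.6406) + (37.6406) = 18.8594
Denominator Σ(x_t−x̄)² = 208.8750
r_1 = 18.8594 / 208.8750 = 0.090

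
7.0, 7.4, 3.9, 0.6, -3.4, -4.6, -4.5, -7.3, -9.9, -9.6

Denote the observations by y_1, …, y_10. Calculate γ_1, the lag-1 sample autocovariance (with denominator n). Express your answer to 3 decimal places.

27.699

Mean ȳ = (7.0 + 7.4 + 3.9 + 0.6 − 3.4 − 4.6 − 4.5 − 7.3 − 9.9 − 9.6)/10 = -2.0400
Σ_{t=1}^{9}(y_t−ȳ)(y_{t+1}−ȳ) = 276.9864
γ_1 = 276.9864 / 10 = 27.699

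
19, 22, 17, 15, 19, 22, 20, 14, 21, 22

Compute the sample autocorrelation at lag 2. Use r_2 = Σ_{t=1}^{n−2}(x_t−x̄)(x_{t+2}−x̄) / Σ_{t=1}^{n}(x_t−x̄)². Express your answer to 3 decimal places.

-0.667

Mean x̄ = (19 + 22 + 17 + 15 + 19 + 22 + 20 + 14 + 21 + 22)/10 = 19.1000
Numerator Σ_{t=1}^{8}(x_t−x̄)(x_{t+2}−x̄) = -51.3200
Denominator Σ(x_t−x̄)² = 76.9000
r_2 = -51.3200 / 76.9000 = -0.667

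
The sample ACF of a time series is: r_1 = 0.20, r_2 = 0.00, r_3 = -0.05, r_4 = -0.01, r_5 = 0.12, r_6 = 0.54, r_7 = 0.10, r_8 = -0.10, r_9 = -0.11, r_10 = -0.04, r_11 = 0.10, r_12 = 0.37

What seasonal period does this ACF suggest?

The largest autocorrelation is r_6 = 0.54, with a weaker echo at lag 12 (0.37); the remaining lags stay at or below 0.20. The elevated value at lag 1 (0.20), dropping to 0.00 at lag 2, reflects decaying short-term dependence rather than seasonality.
The dominant spike at lag 6 indicates a seasonal period of 6.

6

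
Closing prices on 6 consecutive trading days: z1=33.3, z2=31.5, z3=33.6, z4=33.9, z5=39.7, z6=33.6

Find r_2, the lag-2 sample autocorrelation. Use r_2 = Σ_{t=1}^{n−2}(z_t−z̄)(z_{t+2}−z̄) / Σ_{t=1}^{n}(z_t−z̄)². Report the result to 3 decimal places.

-0.044

Mean z̄ = (33.3 + 31.5 + 33.6 + 33.9 + 39.7 + 33.6)/6 = 34.2667
Deviations from mean: -0.9667, -2.7667, -0.6667, -0.3667, 5.4333, -0.6667
Numerator Σ_{t=1}^{4}(z_t−z̄)(z_{t+2}−z̄) = -1.7189
Denominator Σ(z_t−z̄)² = 39.1333
r_2 = -1.7189 / 39.1333 = -0.044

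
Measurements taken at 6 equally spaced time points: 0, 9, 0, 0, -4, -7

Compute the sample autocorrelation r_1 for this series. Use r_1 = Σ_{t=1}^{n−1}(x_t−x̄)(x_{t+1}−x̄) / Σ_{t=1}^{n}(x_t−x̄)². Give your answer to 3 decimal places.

Mean x̄ = (0 + 9 + 0 + 0 − 4 − 7)/6 = -0.3333
Deviations from mean: 0.3333, 9.3333, 0.3333, 0.3333, -3.6667, -6.6667
Σ(x_t−x̄)(x_{t+1}−x̄) = (3.1111) + (3.1111) + (0.1111) + (-1.2222) + (24.4444) = 29.5556
Denominator Σ(x_t−x̄)² = 145.3333
r_1 = 29.5556 / 145.3333 = 0.203

0.203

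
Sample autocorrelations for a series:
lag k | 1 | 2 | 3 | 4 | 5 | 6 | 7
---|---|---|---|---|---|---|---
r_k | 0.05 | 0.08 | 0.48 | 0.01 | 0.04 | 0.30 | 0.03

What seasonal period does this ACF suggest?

The largest autocorrelation is r_3 = 0.48, with a weaker echo at lag 6 (0.30); the remaining lags stay at or below 0.08.
The dominant spike at lag 3 indicates a seasonal period of 3.

3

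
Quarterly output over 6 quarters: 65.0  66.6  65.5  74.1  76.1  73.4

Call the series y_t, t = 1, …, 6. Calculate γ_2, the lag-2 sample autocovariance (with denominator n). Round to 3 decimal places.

Mean ȳ = (65.0 + 66.6 + 65.5 + 74.1 + 76.1 + 73.4)/6 = 70.1167
Deviations: -5.1167, -3.5167, -4.6167, 3.9833, 5.9833, 3.2833
Σ_{t=1}^{4}(y_t−ȳ)(y_{t+2}−ȳ) = -4.9306
γ_2 = -4.9306 / 6 = -0.822

-0.822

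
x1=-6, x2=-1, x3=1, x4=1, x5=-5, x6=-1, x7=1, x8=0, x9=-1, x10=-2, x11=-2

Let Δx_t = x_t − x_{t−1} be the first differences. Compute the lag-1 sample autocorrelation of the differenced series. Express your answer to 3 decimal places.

First differences Δx: 5, 2, 0, -6, 4, 2, -1, -1, -1, 0
Mean of differences = 0.4000
Numerator Σ(Δx_t−Δx̄)(Δx_{t+1}−Δx̄) = -5.7600
Denominator Σ(Δx_t−Δx̄)² = 86.4000
r_1(Δx) = -5.7600 / 86.4000 = -0.067

-0.067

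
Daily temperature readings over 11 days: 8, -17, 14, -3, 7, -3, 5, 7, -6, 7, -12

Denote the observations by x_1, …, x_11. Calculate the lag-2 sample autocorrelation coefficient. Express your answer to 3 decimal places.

Mean x̄ = (8 − 17 + 14 − 3 + 7 − 3 + 5 + 7 − 6 + 7 − 12)/11 = 0.6364
Numerator Σ_{t=1}^{9}(x_t−x̄)(x_{t+2}−x̄) = 360.8264
Denominator Σ(x_t−x̄)² = 914.5455
r_2 = 360.8264 / 914.5455 = 0.395

0.395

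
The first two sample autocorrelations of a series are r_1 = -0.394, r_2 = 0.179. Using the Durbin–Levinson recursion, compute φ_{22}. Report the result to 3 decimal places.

0.028

φ_{22} = (r_2 − r_1²) / (1 − r_1²)
r_1² = (-0.394)² = 0.155236
Numerator = 0.179 − 0.1552 = 0.0238; denominator = 1 − 0.1552 = 0.8448
φ_{22} = 0.0238 / 0.8448 = 0.028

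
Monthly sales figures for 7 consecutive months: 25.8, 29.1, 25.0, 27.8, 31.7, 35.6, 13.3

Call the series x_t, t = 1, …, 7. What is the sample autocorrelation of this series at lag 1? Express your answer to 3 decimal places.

Mean x̄ = (25.8 + 29.1 + 25.0 + 27.8 + 31.7 + 35.6 + 13.3)/7 = 26.9000
Deviations from mean: -1.1000, 2.2000, -1.9000, 0.9000, 4.8000, 8.7000, -13.6000
Σ(x_t−x̄)(x_{t+1}−x̄) = (-2.4200) + (-4.1800) + (-1.7100) + (4.3200) + (41.7600) + (-118.3200) = -80.5500
Denominator Σ(x_t−x̄)² = 294.1600
r_1 = -80.5500 / 294.1600 = -0.274

-0.274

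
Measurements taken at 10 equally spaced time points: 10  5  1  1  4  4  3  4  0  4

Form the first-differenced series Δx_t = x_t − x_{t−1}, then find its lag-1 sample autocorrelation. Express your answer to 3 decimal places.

-0.060

First differences Δx: -5, -4, 0, 3, 0, -1, 1, -4, 4
Mean of differences = -0.6667
Numerator Σ(Δx_t−Δx̄)(Δx_{t+1}−Δx̄) = -4.7778
Denominator Σ(Δx_t−Δx̄)² = 80.0000
r_1(Δx) = -4.7778 / 80.0000 = -0.060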